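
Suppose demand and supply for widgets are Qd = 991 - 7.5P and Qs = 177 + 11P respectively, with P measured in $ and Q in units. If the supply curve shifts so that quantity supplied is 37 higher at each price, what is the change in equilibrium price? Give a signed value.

ΔP = -2

Equating demand and supply, 991 - 7.5P = 177 + 11P gives 18.5P = 814, so P* = 44.
Then Q* = 991 - 7.5(44) = 661.
After the shift, supply is Qs = 214 + 11P.
The new intersection has 777 = 18.5P, i.e. P = 42, Q = 676.
ΔP = 42 - 44 = -2.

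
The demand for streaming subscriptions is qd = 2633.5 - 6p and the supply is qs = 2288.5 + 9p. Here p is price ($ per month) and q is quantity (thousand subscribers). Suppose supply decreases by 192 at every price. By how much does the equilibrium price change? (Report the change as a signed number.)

Set qd = qs: 2633.5 - 6p = 2288.5 + 9p, so 345 = 15p and p* = 23.
From the demand curve, q* = 2633.5 - 6(23) = 2495.5.
After the shift, supply is qs = 2096.5 + 9p.
Re-solving, 15p = 537 gives p = 35.8 and q = 2418.7.
Δp = 35.8 - 23 = 12.8.

Δp = 12.8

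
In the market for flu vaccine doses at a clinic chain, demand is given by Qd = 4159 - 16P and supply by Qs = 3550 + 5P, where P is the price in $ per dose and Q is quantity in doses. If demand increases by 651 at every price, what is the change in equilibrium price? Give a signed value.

ΔP = 31

Equating demand and supply, 4159 - 16P = 3550 + 5P gives 21P = 609, so P* = 29.
Plugging P* into demand: Q* = 4159 - 16(29) = 3695.
After the shift, demand is Qd = 4810 - 16P.
Re-solving, 21P = 1260 gives P = 60 and Q = 3850.
ΔP = 60 - 29 = 31.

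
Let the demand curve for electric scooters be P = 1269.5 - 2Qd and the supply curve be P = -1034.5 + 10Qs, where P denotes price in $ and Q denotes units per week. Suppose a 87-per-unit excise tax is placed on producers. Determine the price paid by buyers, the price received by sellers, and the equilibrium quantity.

P_b = 900, P_s = 813, Q = 184.75

Rewriting in direct form: Qd = 634.75 - 0.5P and Qs = 103.45 + 0.1P.
The tax drives a wedge P_b - P_s = 87. Substituting P_s = P_b - 87 into supply: Qs = 94.75 + 0.1P_b.
Market clearing requires 634.75 - 0.5P_b = 94.75 + 0.1P_b; hence 540 = 0.6P_b and P_b = 900.
So P_s = 813 and the quantity traded is Q = 634.75 - 0.5(900) = 184.75.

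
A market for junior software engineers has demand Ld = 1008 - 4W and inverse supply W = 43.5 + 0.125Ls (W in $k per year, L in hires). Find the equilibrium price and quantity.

Rewriting in direct form: Ls = -348 + 8W.
Set Ld = Ls: 1008 - 4W = -348 + 8W, so 1356 = 12W and W* = 113.
Then L* = 1008 - 4(113) = 556.

W* = 113, L* = 556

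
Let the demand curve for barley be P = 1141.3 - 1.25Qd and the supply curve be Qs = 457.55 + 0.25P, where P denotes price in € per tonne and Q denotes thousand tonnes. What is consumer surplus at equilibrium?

Consumer surplus = 200222.5

Inverting to quantity form: Qd = 913.04 - 0.8P.
Equating demand and supply, 913.04 - 0.8P = 457.55 + 0.25P gives 1.05P = 455.49, so P* = 433.8.
Then Q* = 913.04 - 0.8(433.8) = 566.
Demand choke price (Qd = 0): P = 913.04/0.8 = 1141.3. Consumer surplus = ½ × (1141.3 - 433.8) × 566 = 200222.5.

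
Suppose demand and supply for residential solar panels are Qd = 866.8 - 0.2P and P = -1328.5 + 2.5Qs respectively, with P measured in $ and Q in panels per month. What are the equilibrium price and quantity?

In direct form, Qs = 531.4 + 0.4P.
At equilibrium Qd = Qs, so 866.8 - 0.2P = 531.4 + 0.4P; collecting terms, 335.4 = 0.6P and P* = 559.
Plugging P* into demand: Q* = 866.8 - 0.2(559) = 755.

P* = 559, Q* = 755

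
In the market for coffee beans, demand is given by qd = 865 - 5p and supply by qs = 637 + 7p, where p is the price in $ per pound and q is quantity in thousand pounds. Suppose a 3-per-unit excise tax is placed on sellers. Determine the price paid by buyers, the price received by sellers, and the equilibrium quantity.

p_b = 20.75, p_s = 17.75, q = 761.25

The tax drives a wedge p_b - p_s = 3. Substituting p_s = p_b - 3 into supply: qs = 616 + 7p_b.
Set qd = qs: 865 - 5p_b = 616 + 7p_b, so 249 = 12p_b and p_b = 20.75.
So p_s = 17.75 and the quantity traded is q = 865 - 5(20.75) = 761.25.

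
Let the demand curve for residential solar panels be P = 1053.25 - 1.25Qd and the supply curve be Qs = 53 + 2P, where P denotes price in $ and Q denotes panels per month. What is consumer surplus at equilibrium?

Solving each curve for Q: Qd = 842.6 - 0.8P.
Equating demand and supply, 842.6 - 0.8P = 53 + 2P gives 2.8P = 789.6, so P* = 282.
Substitute back: Q* = 842.6 - 0.8(282) = 617.
Demand choke price (Qd = 0): P = 842.6/0.8 = 1053.25. Consumer surplus = ½ × (1053.25 - 282) × 617 = 237930.625.

Consumer surplus = 237930.625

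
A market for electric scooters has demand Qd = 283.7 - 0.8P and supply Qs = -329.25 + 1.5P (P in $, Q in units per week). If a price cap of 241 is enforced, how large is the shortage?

At P = 241: Qd = 90.9 and Qs = 32.25.
Shortage = Qd - Qs = 90.9 - 32.25 = 58.65.

Shortage = 58.65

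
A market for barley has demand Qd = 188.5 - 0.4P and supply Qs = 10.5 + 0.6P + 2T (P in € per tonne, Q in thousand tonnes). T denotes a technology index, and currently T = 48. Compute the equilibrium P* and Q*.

With T = 48, supply is Qs = 106.5 + 0.6P.
The market clears where 188.5 - 0.4P = 106.5 + 0.6P. Rearranging, P = 82, hence P* = 82.
From the demand curve, Q* = 188.5 - 0.4(82) = 155.7.

P* = 82, Q* = 155.7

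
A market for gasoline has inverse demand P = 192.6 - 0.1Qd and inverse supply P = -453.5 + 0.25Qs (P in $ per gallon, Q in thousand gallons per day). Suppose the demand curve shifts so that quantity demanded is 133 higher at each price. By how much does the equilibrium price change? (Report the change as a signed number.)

ΔP = 9.5

In direct form, Qd = 1926 - 10P and Qs = 1814 + 4P.
Set Qd = Qs: 1926 - 10P = 1814 + 4P, so 112 = 14P and P* = 8.
Then Q* = 1926 - 10(8) = 1846.
After the shift, demand is Qd = 2059 - 10P.
The new intersection has 245 = 14P, i.e. P = 17.5, Q = 1884.
ΔP = 17.5 - 8 = 9.5.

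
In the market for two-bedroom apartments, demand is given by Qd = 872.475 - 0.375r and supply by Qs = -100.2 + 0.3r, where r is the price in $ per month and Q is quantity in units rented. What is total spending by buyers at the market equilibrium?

Total spending by buyers = 478556.1

Equating demand and supply, 872.475 - 0.375r = -100.2 + 0.3r gives 0.675r = 972.675, so r* = 1441.
Substitute back: Q* = 872.475 - 0.375(1441) = 332.1.
Total spending by buyers = r* × Q* = 1441 × 332.1 = 478556.1.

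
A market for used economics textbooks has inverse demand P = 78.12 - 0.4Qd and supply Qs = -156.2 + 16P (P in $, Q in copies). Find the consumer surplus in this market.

Rewriting in direct form: Qd = 195.3 - 2.5P.
At equilibrium Qd = Qs, so 195.3 - 2.5P = -156.2 + 16P; collecting terms, 351.5 = 18.5P and P* = 19.
Then Q* = 195.3 - 2.5(19) = 147.8.
Demand choke price (Qd = 0): P = 195.3/2.5 = 78.12. Consumer surplus = ½ × (78.12 - 19) × 147.8 = 4368.968.

Consumer surplus = 4368.968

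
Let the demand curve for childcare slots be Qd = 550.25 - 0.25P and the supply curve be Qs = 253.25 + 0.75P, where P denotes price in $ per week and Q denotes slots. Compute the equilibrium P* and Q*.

At equilibrium Qd = Qs, so 550.25 - 0.25P = 253.25 + 0.75P; collecting terms, 297 = P and P* = 297.
Substitute back: Q* = 550.25 - 0.25(297) = 476.

P* = 297, Q* = 476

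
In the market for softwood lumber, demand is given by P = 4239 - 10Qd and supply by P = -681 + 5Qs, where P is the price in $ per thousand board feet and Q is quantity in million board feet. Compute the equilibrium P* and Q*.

P* = 959, Q* = 328

Rewriting in direct form: Qd = 423.9 - 0.1P and Qs = 136.2 + 0.2P.
Set Qd = Qs: 423.9 - 0.1P = 136.2 + 0.2P, so 287.7 = 0.3P and P* = 959.
Plugging P* into demand: Q* = 423.9 - 0.1(959) = 328.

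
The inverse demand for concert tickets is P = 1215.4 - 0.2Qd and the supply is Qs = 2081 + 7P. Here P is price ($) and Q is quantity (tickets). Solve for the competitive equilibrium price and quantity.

In direct form, Qd = 6077 - 5P.
Set Qd = Qs: 6077 - 5P = 2081 + 7P, so 3996 = 12P and P* = 333.
Then Q* = 6077 - 5(333) = 4412.

P* = 333, Q* = 4412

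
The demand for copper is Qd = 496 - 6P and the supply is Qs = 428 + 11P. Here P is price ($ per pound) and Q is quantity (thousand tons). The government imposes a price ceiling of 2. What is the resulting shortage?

At P = 2: Qd = 484 and Qs = 450.
Shortage = Qd - Qs = 484 - 450 = 34.

Shortage = 34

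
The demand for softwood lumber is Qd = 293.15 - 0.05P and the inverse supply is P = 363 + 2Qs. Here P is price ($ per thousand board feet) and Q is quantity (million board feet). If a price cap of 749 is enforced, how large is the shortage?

Shortage = 62.7

Solving each curve for Q: Qs = -181.5 + 0.5P.
At P = 749: Qd = 255.7 and Qs = 193.
Shortage = Qd - Qs = 255.7 - 193 = 62.7.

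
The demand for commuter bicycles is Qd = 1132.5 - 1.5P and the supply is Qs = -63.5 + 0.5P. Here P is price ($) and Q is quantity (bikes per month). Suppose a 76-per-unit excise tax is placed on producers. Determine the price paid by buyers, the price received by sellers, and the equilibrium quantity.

P_b = 617, P_s = 541, Q = 207

The tax drives a wedge P_b - P_s = 76. Substituting P_s = P_b - 76 into supply: Qs = -101.5 + 0.5P_b.
Equate demand and the shifted supply: 1132.5 - 1.5P_b = -101.5 + 0.5P_b, giving 2P_b = 1234, so P_b = 617.
So P_s = 541 and the quantity traded is Q = 1132.5 - 1.5(617) = 207.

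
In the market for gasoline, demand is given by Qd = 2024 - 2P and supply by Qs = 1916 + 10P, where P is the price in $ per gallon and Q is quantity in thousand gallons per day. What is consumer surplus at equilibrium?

The market clears where 2024 - 2P = 1916 + 10P. Rearranging, 12P = 108, hence P* = 9.
From the demand curve, Q* = 2024 - 2(9) = 2006.
Demand choke price (Qd = 0): P = 2024/2 = 1012. Consumer surplus = ½ × (1012 - 9) × 2006 = 1006009.

Consumer surplus = 1006009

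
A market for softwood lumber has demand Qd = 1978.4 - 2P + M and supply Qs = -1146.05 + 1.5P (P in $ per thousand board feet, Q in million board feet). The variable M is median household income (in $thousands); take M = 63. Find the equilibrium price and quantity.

P* = 910.7, Q* = 220

With M = 63, demand is Qd = 2041.4 - 2P.
At equilibrium Qd = Qs, so 2041.4 - 2P = -1146.05 + 1.5P; collecting terms, 3187.45 = 3.5P and P* = 910.7.
Plugging P* into demand: Q* = 2041.4 - 2(910.7) = 220.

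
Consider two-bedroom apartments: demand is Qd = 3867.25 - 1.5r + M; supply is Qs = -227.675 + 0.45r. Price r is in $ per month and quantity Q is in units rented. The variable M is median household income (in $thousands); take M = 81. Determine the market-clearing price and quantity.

With M = 81, demand is Qd = 3948.25 - 1.5r.
The market clears where 3948.25 - 1.5r = -227.675 + 0.45r. Rearranging, 1.95r = 4175.925, hence r* = 2141.5.
Plugging r* into demand: Q* = 3948.25 - 1.5(2141.5) = 736.

r* = 2141.5, Q* = 736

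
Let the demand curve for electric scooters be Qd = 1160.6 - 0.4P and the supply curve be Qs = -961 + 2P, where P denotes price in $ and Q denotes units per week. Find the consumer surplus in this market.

The market clears where 1160.6 - 0.4P = -961 + 2P. Rearranging, 2.4P = 2121.6, hence P* = 884.
Then Q* = 1160.6 - 0.4(884) = 807.
Demand choke price (Qd = 0): P = 1160.6/0.4 = 2901.5. Consumer surplus = ½ × (2901.5 - 884) × 807 = 814061.25.

Consumer surplus = 814061.25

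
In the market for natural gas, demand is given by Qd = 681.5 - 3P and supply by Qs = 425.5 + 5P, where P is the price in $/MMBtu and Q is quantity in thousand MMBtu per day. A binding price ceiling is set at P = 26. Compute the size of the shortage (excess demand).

Evaluating both curves at the ceiling price 26 gives Qd = 603.5, Qs = 555.5.
Shortage = Qd - Qs = 603.5 - 555.5 = 48.

Shortage = 48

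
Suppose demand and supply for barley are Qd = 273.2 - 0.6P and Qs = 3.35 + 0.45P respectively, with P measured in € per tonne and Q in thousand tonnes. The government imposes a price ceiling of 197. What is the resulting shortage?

Shortage = 63

Evaluating both curves at the ceiling price 197 gives Qd = 155, Qs = 92.
Shortage = Qd - Qs = 155 - 92 = 63.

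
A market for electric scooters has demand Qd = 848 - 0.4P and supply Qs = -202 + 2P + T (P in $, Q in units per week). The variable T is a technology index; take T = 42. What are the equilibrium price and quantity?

P* = 420, Q* = 680

With T = 42, supply is Qs = -160 + 2P.
Equating demand and supply, 848 - 0.4P = -160 + 2P gives 2.4P = 1008, so P* = 420.
Then Q* = 848 - 0.4(420) = 680.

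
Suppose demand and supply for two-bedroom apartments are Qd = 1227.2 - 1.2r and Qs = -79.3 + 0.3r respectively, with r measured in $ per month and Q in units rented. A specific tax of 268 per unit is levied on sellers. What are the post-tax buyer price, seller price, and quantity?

With a tax of 268 on sellers, they supply based on the net price r_s = r_b - 268, so Qs = -159.7 + 0.3r_b.
Equate demand and the shifted supply: 1227.2 - 1.2r_b = -159.7 + 0.3r_b, giving 1.5r_b = 1386.9, so r_b = 924.6.
So r_s = 656.6 and the quantity traded is Q = 1227.2 - 1.2(924.6) = 117.68.

r_b = 924.6, r_s = 656.6, Q = 117.68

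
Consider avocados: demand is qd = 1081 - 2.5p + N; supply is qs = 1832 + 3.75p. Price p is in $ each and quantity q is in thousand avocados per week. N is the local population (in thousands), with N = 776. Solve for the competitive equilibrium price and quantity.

With N = 776, demand is qd = 1857 - 2.5p.
Equating demand and supply, 1857 - 2.5p = 1832 + 3.75p gives 6.25p = 25, so p* = 4.
Plugging p* into demand: q* = 1857 - 2.5(4) = 1847.

p* = 4, q* = 1847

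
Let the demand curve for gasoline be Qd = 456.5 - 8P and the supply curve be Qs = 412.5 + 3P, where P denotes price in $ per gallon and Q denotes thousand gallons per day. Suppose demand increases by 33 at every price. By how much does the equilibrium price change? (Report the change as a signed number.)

ΔP = 3

The market clears where 456.5 - 8P = 412.5 + 3P. Rearranging, 11P = 44, hence P* = 4.
Substitute back: Q* = 456.5 - 8(4) = 424.5.
After the shift, demand is Qd = 489.5 - 8P.
Re-solving, 11P = 77 gives P = 7 and Q = 433.5.
ΔP = 7 - 4 = 3.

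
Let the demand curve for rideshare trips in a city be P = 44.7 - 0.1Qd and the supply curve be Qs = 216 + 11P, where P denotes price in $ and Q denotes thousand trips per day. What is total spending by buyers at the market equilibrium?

Total spending by buyers = 3707

Inverting to quantity form: Qd = 447 - 10P.
The market clears where 447 - 10P = 216 + 11P. Rearranging, 21P = 231, hence P* = 11.
Substitute back: Q* = 447 - 10(11) = 337.
Total spending by buyers = P* × Q* = 11 × 337 = 3707.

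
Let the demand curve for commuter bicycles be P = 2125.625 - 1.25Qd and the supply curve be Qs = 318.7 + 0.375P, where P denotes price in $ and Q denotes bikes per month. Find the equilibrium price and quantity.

P* = 1176, Q* = 759.7

Inverting to quantity form: Qd = 1700.5 - 0.8P.
At equilibrium Qd = Qs, so 1700.5 - 0.8P = 318.7 + 0.375P; collecting terms, 1381.8 = 1.175P and P* = 1176.
Then Q* = 1700.5 - 0.8(1176) = 759.7.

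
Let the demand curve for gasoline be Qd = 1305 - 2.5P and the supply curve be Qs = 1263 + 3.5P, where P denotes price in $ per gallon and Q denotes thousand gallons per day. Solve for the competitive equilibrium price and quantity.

P* = 7, Q* = 1287.5

Equating demand and supply, 1305 - 2.5P = 1263 + 3.5P gives 6P = 42, so P* = 7.
Substitute back: Q* = 1305 - 2.5(7) = 1287.5.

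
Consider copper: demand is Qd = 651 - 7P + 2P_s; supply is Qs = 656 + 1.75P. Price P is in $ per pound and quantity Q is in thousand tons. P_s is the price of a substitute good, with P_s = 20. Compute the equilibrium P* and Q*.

With P_s = 20, demand is Qd = 691 - 7P.
At equilibrium Qd = Qs, so 691 - 7P = 656 + 1.75P; collecting terms, 35 = 8.75P and P* = 4.
Substitute back: Q* = 691 - 7(4) = 663.

P* = 4, Q* = 663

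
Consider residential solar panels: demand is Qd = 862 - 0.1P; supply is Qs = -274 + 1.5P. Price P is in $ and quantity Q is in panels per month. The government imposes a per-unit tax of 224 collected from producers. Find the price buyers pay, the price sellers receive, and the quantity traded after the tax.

P_b = 920, P_s = 696, Q = 770

The tax drives a wedge P_b - P_s = 224. Substituting P_s = P_b - 224 into supply: Qs = -610 + 1.5P_b.
Market clearing requires 862 - 0.1P_b = -610 + 1.5P_b; hence 1472 = 1.6P_b and P_b = 920.
Then P_s = 920 - 224 = 696 and Q = 862 - 0.1(920) = 770.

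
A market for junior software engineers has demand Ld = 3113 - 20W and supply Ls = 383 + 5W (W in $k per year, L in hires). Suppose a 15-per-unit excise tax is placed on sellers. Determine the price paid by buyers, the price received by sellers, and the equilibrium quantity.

W_b = 112.2, W_s = 97.2, L = 869

With a tax of 15 on sellers, they supply based on the net price W_s = W_b - 15, so Ls = 308 + 5W_b.
Set Ld = Ls: 3113 - 20W_b = 308 + 5W_b, so 2805 = 25W_b and W_b = 112.2.
So W_s = 97.2 and the quantity traded is L = 3113 - 20(112.2) = 869.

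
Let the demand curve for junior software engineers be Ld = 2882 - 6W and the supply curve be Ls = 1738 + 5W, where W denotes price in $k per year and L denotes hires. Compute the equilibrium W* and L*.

Set Ld = Ls: 2882 - 6W = 1738 + 5W, so 1144 = 11W and W* = 104.
Then L* = 2882 - 6(104) = 2258.

W* = 104, L* = 2258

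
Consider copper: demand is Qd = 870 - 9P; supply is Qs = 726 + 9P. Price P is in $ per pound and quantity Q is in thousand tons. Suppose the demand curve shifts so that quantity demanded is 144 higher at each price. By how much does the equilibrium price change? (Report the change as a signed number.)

At equilibrium Qd = Qs, so 870 - 9P = 726 + 9P; collecting terms, 144 = 18P and P* = 8.
Then Q* = 870 - 9(8) = 798.
After the shift, demand is Qd = 1014 - 9P.
The new intersection has 288 = 18P, i.e. P = 16, Q = 870.
ΔP = 16 - 8 = 8.

ΔP = 8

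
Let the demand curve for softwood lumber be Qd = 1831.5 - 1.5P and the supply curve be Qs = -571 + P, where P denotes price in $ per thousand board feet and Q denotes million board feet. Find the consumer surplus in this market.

Consumer surplus = 50700

The market clears where 1831.5 - 1.5P = -571 + P. Rearranging, 2.5P = 2402.5, hence P* = 961.
Then Q* = 1831.5 - 1.5(961) = 390.
Demand choke price (Qd = 0): P = 1831.5/1.5 = 1221. Consumer surplus = ½ × (1221 - 961) × 390 = 50700.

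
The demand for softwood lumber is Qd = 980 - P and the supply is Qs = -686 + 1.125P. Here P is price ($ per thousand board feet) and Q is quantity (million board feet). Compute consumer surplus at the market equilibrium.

Consumer surplus = 19208

Equating demand and supply, 980 - P = -686 + 1.125P gives 2.125P = 1666, so P* = 784.
From the demand curve, Q* = 980 - 784 = 196.
Demand choke price (Qd = 0): P = 980. Consumer surplus = ½ × (980 - 784) × 196 = 19208.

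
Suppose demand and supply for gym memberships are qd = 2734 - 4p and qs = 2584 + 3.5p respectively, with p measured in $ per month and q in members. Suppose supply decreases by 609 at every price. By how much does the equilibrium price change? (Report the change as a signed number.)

The market clears where 2734 - 4p = 2584 + 3.5p. Rearranging, 7.5p = 150, hence p* = 20.
Substitute back: q* = 2734 - 4(20) = 2654.
After the shift, supply is qs = 1975 + 3.5p.
New equilibrium: 759 = 7.5p, so p = 101.2 and q = 2329.2.
Δp = 101.2 - 20 = 81.2.

Δp = 81.2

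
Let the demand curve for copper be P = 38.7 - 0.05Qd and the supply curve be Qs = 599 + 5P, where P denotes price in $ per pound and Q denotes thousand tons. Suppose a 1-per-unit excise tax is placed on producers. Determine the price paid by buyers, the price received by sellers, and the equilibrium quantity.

In direct form, Qd = 774 - 20P.
The tax drives a wedge P_b - P_s = 1. Substituting P_s = P_b - 1 into supply: Qs = 594 + 5P_b.
Equate demand and the shifted supply: 774 - 20P_b = 594 + 5P_b, giving 25P_b = 180, so P_b = 7.2.
Then P_s = 7.2 - 1 = 6.2 and Q = 774 - 20(7.2) = 630.

P_b = 7.2, P_s = 6.2, Q = 630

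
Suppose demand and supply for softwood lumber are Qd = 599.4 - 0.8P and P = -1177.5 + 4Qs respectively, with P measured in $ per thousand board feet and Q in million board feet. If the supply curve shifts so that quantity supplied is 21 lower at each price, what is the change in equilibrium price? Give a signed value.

In direct form, Qs = 294.375 + 0.25P.
Set Qd = Qs: 599.4 - 0.8P = 294.375 + 0.25P, so 305.025 = 1.05P and P* = 290.5.
Plugging P* into demand: Q* = 599.4 - 0.8(290.5) = 367.
After the shift, supply is Qs = 273.375 + 0.25P.
New equilibrium: 326.025 = 1.05P, so P = 310.5 and Q = 351.
ΔP = 310.5 - 290.5 = 20.

ΔP = 20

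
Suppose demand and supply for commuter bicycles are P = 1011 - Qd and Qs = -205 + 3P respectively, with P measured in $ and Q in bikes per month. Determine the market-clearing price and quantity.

P* = 304, Q* = 707

Rewriting in direct form: Qd = 1011 - P.
At equilibrium Qd = Qs, so 1011 - P = -205 + 3P; collecting terms, 1216 = 4P and P* = 304.
From the demand curve, Q* = 1011 - 304 = 707.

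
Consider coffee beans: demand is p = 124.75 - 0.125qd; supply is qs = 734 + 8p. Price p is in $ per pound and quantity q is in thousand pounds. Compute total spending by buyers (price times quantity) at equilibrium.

In direct form, qd = 998 - 8p.
At equilibrium qd = qs, so 998 - 8p = 734 + 8p; collecting terms, 264 = 16p and p* = 16.5.
Then q* = 998 - 8(16.5) = 866.
Total spending by buyers = p* × q* = 16.5 × 866 = 14289.

Total spending by buyers = 14289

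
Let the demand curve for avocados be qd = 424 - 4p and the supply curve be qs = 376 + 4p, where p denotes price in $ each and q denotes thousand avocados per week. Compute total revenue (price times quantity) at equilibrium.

Equating demand and supply, 424 - 4p = 376 + 4p gives 8p = 48, so p* = 6.
Plugging p* into demand: q* = 424 - 4(6) = 400.
Total revenue = p* × q* = 6 × 400 = 2400.

Total revenue = 2400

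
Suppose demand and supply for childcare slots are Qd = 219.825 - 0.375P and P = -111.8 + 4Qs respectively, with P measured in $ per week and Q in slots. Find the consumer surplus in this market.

In direct form, Qs = 27.95 + 0.25P.
At equilibrium Qd = Qs, so 219.825 - 0.375P = 27.95 + 0.25P; collecting terms, 191.875 = 0.625P and P* = 307.
Plugging P* into demand: Q* = 219.825 - 0.375(307) = 104.7.
Demand choke price (Qd = 0): P = 219.825/0.375 = 586.2. Consumer surplus = ½ × (586.2 - 307) × 104.7 = 14616.12.

Consumer surplus = 14616.12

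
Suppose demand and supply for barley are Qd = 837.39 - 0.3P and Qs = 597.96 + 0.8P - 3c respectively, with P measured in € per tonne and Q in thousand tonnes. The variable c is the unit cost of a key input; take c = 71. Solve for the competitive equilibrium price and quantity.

With c = 71, supply is Qs = 384.96 + 0.8P.
Equating demand and supply, 837.39 - 0.3P = 384.96 + 0.8P gives 1.1P = 452.43, so P* = 411.3.
Plugging P* into demand: Q* = 837.39 - 0.3(411.3) = 714.

P* = 411.3, Q* = 714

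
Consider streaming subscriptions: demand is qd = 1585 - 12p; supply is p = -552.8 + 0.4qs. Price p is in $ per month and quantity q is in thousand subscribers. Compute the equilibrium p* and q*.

Inverting to quantity form: qs = 1382 + 2.5p.
At equilibrium qd = qs, so 1585 - 12p = 1382 + 2.5p; collecting terms, 203 = 14.5p and p* = 14.
Then q* = 1585 - 12(14) = 1417.

p* = 14, q* = 1417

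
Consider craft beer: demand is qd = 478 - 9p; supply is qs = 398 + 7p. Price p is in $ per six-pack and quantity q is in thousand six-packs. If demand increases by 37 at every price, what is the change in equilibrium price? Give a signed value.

The market clears where 478 - 9p = 398 + 7p. Rearranging, 16p = 80, hence p* = 5.
Then q* = 478 - 9(5) = 433.
After the shift, demand is qd = 515 - 9p.
New equilibrium: 117 = 16p, so p = 7.3125 and q = 449.1875.
Δp = 7.3125 - 5 = 2.3125.

Δp = 2.3125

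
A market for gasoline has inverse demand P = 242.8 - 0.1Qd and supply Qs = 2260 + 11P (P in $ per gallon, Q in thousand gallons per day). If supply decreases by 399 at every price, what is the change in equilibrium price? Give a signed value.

Inverting to quantity form: Qd = 2428 - 10P.
Set Qd = Qs: 2428 - 10P = 2260 + 11P, so 168 = 21P and P* = 8.
Then Q* = 2428 - 10(8) = 2348.
After the shift, supply is Qs = 1861 + 11P.
Re-solving, 21P = 567 gives P = 27 and Q = 2158.
ΔP = 27 - 8 = 19.

ΔP = 19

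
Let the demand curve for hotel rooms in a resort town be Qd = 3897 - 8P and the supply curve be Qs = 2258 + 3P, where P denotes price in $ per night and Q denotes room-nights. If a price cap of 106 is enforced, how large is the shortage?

Shortage = 473

With P fixed at 106, quantity demanded is 3049 and quantity supplied is 2576.
Shortage = Qd - Qs = 3049 - 2576 = 473.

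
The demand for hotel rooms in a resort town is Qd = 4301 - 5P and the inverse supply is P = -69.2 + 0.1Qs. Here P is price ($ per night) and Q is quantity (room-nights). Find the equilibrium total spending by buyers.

Solving each curve for Q: Qs = 692 + 10P.
Set Qd = Qs: 4301 - 5P = 692 + 10P, so 3609 = 15P and P* = 240.6.
Substitute back: Q* = 4301 - 5(240.6) = 3098.
Total spending by buyers = P* × Q* = 240.6 × 3098 = 745378.8.

Total spending by buyers = 745378.8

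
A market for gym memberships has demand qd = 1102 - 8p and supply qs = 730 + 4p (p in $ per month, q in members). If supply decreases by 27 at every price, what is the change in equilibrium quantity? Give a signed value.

Δq = -18

Set qd = qs: 1102 - 8p = 730 + 4p, so 372 = 12p and p* = 31.
Plugging p* into demand: q* = 1102 - 8(31) = 854.
After the shift, supply is qs = 703 + 4p.
Re-solving, 12p = 399 gives p = 33.25 and q = 836.
Δq = 836 - 854 = -18.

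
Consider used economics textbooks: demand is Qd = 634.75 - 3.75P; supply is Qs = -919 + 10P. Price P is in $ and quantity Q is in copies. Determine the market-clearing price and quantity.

P* = 113, Q* = 211

At equilibrium Qd = Qs, so 634.75 - 3.75P = -919 + 10P; collecting terms, 1553.75 = 13.75P and P* = 113.
Substitute back: Q* = 634.75 - 3.75(113) = 211.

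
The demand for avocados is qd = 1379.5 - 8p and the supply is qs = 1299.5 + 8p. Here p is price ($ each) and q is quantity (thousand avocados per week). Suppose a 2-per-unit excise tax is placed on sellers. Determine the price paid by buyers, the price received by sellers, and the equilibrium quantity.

p_b = 6, p_s = 4, q = 1331.5

Sellers keep p_s = p_b - 2 per unit, so supply in terms of the buyer price is qs = 1283.5 + 8p_b.
Equate demand and the shifted supply: 1379.5 - 8p_b = 1283.5 + 8p_b, giving 16p_b = 96, so p_b = 6.
So p_s = 4 and the quantity traded is q = 1379.5 - 8(6) = 1331.5.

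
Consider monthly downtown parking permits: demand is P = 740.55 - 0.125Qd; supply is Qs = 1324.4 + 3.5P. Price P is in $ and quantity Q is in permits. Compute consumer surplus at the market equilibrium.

Inverting to quantity form: Qd = 5924.4 - 8P.
The market clears where 5924.4 - 8P = 1324.4 + 3.5P. Rearranging, 11.5P = 4600, hence P* = 400.
Then Q* = 5924.4 - 8(400) = 2724.4.
Demand choke price (Qd = 0): P = 5924.4/8 = 740.55. Consumer surplus = ½ × (740.55 - 400) × 2724.4 = 463897.21.

Consumer surplus = 463897.21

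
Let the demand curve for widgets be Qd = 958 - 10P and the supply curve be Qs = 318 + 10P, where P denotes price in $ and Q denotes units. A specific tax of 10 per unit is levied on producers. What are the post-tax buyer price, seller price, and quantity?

P_b = 37, P_s = 27, Q = 588

With a tax of 10 on producers, they supply based on the net price P_s = P_b - 10, so Qs = 218 + 10P_b.
Equate demand and the shifted supply: 958 - 10P_b = 218 + 10P_b, giving 20P_b = 740, so P_b = 37.
So P_s = 27 and the quantity traded is Q = 958 - 10(37) = 588.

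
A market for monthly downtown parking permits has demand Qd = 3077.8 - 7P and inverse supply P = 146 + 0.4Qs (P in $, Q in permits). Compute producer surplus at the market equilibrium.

Producer surplus = 58536.2

Inverting to quantity form: Qs = -365 + 2.5P.
The market clears where 3077.8 - 7P = -365 + 2.5P. Rearranging, 9.5P = 3442.8, hence P* = 362.4.
Substitute back: Q* = 3077.8 - 7(362.4) = 541.
Supply choke price (Qs = 0): P = 146. Producer surplus = ½ × (362.4 - 146) × 541 = 58536.2.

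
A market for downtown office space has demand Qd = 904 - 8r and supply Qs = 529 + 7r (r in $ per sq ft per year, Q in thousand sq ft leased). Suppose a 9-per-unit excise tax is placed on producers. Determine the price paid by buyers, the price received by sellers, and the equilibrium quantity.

r_b = 29.2, r_s = 20.2, Q = 670.4

With a tax of 9 on producers, they supply based on the net price r_s = r_b - 9, so Qs = 466 + 7r_b.
Set Qd = Qs: 904 - 8r_b = 466 + 7r_b, so 438 = 15r_b and r_b = 29.2.
Then r_s = 29.2 - 9 = 20.2 and Q = 904 - 8(29.2) = 670.4.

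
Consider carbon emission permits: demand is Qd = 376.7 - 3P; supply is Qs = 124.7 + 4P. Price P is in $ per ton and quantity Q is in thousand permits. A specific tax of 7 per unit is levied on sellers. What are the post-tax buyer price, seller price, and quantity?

With a tax of 7 on sellers, they supply based on the net price P_s = P_b - 7, so Qs = 96.7 + 4P_b.
Set Qd = Qs: 376.7 - 3P_b = 96.7 + 4P_b, so 280 = 7P_b and P_b = 40.
Then P_s = 40 - 7 = 33 and Q = 376.7 - 3(40) = 256.7.

P_b = 40, P_s = 33, Q = 256.7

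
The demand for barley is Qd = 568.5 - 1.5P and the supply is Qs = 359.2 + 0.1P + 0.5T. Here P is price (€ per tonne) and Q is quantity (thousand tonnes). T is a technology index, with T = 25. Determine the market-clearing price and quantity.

With T = 25, supply is Qs = 371.7 + 0.1P.
At equilibrium Qd = Qs, so 568.5 - 1.5P = 371.7 + 0.1P; collecting terms, 196.8 = 1.6P and P* = 123.
Plugging P* into demand: Q* = 568.5 - 1.5(123) = 384.

P* = 123, Q* = 384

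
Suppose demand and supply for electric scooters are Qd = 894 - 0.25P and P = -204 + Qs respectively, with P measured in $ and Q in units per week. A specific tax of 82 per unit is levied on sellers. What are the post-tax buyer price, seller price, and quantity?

Inverting to quantity form: Qs = 204 + P.
With a tax of 82 on sellers, they supply based on the net price P_s = P_b - 82, so Qs = 122 + P_b.
Set Qd = Qs: 894 - 0.25P_b = 122 + P_b, so 772 = 1.25P_b and P_b = 617.6.
So P_s = 535.6 and the quantity traded is Q = 894 - 0.25(617.6) = 739.6.

P_b = 617.6, P_s = 535.6, Q = 739.6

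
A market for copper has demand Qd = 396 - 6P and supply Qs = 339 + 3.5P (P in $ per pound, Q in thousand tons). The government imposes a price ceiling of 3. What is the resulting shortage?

With P fixed at 3, quantity demanded is 378 and quantity supplied is 349.5.
Shortage = Qd - Qs = 378 - 349.5 = 28.5.

Shortage = 28.5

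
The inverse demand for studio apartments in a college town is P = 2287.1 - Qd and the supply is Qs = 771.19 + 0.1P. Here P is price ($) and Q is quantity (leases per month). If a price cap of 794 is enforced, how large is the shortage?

Solving each curve for Q: Qd = 2287.1 - P.
At P = 794: Qd = 1493.1 and Qs = 850.59.
Shortage = Qd - Qs = 1493.1 - 850.59 = 642.51.

Shortage = 642.51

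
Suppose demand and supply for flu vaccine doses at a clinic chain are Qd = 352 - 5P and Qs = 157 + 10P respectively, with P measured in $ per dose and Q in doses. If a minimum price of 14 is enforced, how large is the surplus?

Surplus = 15

At P = 14: Qd = 282 and Qs = 297.
Surplus = Qs - Qd = 297 - 282 = 15.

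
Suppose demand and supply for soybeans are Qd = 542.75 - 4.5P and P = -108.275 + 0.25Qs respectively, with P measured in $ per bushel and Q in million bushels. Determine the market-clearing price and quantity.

In direct form, Qs = 433.1 + 4P.
The market clears where 542.75 - 4.5P = 433.1 + 4P. Rearranging, 8.5P = 109.65, hence P* = 12.9.
Substitute back: Q* = 542.75 - 4.5(12.9) = 484.7.

P* = 12.9, Q* = 484.7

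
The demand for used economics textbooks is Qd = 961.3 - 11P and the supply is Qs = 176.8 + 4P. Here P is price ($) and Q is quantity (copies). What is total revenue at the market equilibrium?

Total revenue = 20187.8

The market clears where 961.3 - 11P = 176.8 + 4P. Rearranging, 15P = 784.5, hence P* = 52.3.
Substitute back: Q* = 961.3 - 11(52.3) = 386.
Total revenue = P* × Q* = 52.3 × 386 = 20187.8.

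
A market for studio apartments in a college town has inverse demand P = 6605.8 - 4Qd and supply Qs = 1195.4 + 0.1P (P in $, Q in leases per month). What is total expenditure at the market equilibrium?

Rewriting in direct form: Qd = 1651.45 - 0.25P.
Set Qd = Qs: 1651.45 - 0.25P = 1195.4 + 0.1P, so 456.05 = 0.35P and P* = 1303.
Plugging P* into demand: Q* = 1651.45 - 0.25(1303) = 1325.7.
Total expenditure = P* × Q* = 1303 × 1325.7 = 1727387.1.

Total expenditure = 1727387.1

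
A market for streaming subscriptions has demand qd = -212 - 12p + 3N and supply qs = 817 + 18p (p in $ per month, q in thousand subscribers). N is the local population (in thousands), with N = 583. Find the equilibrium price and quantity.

p* = 24, q* = 1249

With N = 583, demand is qd = 1537 - 12p.
Set qd = qs: 1537 - 12p = 817 + 18p, so 720 = 30p and p* = 24.
Plugging p* into demand: q* = 1537 - 12(24) = 1249.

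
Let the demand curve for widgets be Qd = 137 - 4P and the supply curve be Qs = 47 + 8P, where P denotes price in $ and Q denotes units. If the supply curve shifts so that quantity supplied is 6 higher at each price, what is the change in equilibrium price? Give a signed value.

ΔP = -0.5

Set Qd = Qs: 137 - 4P = 47 + 8P, so 90 = 12P and P* = 7.5.
Then Q* = 137 - 4(7.5) = 107.
After the shift, supply is Qs = 53 + 8P.
Re-solving, 12P = 84 gives P = 7 and Q = 109.
ΔP = 7 - 7.5 = -0.5.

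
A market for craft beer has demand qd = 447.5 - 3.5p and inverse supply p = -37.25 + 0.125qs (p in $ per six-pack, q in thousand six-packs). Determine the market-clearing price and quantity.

p* = 13, q* = 402

Solving each curve for q: qs = 298 + 8p.
The market clears where 447.5 - 3.5p = 298 + 8p. Rearranging, 11.5p = 149.5, hence p* = 13.
Then q* = 447.5 - 3.5(13) = 402.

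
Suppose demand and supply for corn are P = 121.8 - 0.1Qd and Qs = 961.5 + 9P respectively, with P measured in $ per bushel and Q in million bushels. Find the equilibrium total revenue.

Total revenue = 14620.5

Solving each curve for Q: Qd = 1218 - 10P.
The market clears where 1218 - 10P = 961.5 + 9P. Rearranging, 19P = 256.5, hence P* = 13.5.
Then Q* = 1218 - 10(13.5) = 1083.
Total revenue = P* × Q* = 13.5 × 1083 = 14620.5.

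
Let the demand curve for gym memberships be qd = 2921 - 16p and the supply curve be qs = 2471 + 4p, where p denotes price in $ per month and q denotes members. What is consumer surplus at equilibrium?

Consumer surplus = 204960.03125

Set qd = qs: 2921 - 16p = 2471 + 4p, so 450 = 20p and p* = 22.5.
From the demand curve, q* = 2921 - 16(22.5) = 2561.
Demand choke price (qd = 0): p = 2921/16 = 182.5625. Consumer surplus = ½ × (182.5625 - 22.5) × 2561 = 204960.03125.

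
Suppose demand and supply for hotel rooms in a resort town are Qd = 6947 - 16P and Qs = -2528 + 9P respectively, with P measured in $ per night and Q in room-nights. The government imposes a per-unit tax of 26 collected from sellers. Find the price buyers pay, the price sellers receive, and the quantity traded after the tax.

The tax drives a wedge P_b - P_s = 26. Substituting P_s = P_b - 26 into supply: Qs = -2762 + 9P_b.
Market clearing requires 6947 - 16P_b = -2762 + 9P_b; hence 9709 = 25P_b and P_b = 388.36.
So P_s = 362.36 and the quantity traded is Q = 6947 - 16(388.36) = 733.24.

P_b = 388.36, P_s = 362.36, Q = 733.24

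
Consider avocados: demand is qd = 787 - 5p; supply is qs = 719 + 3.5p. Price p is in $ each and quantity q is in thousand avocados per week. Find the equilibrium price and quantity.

The market clears where 787 - 5p = 719 + 3.5p. Rearranging, 8.5p = 68, hence p* = 8.
Substitute back: q* = 787 - 5(8) = 747.

p* = 8, q* = 747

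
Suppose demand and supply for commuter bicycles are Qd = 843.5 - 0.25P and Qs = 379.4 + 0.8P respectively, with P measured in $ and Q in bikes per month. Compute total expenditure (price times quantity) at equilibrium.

Set Qd = Qs: 843.5 - 0.25P = 379.4 + 0.8P, so 464.1 = 1.05P and P* = 442.
Plugging P* into demand: Q* = 843.5 - 0.25(442) = 733.
Total expenditure = P* × Q* = 442 × 733 = 323986.

Total expenditure = 323986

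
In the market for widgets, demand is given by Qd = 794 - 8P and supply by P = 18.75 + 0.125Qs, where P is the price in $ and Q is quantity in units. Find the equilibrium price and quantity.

Rewriting in direct form: Qs = -150 + 8P.
The market clears where 794 - 8P = -150 + 8P. Rearranging, 16P = 944, hence P* = 59.
From the demand curve, Q* = 794 - 8(59) = 322.

P* = 59, Q* = 322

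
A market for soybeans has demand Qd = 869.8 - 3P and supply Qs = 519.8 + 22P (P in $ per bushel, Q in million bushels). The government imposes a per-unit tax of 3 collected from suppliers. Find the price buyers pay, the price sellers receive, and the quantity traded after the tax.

The tax drives a wedge P_b - P_s = 3. Substituting P_s = P_b - 3 into supply: Qs = 453.8 + 22P_b.
Market clearing requires 869.8 - 3P_b = 453.8 + 22P_b; hence 416 = 25P_b and P_b = 16.64.
So P_s = 13.64 and the quantity traded is Q = 869.8 - 3(16.64) = 819.88.

P_b = 16.64, P_s = 13.64, Q = 819.88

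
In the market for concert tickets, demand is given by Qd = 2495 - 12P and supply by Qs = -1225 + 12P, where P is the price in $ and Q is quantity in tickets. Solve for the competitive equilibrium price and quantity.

P* = 155, Q* = 635

Equating demand and supply, 2495 - 12P = -1225 + 12P gives 24P = 3720, so P* = 155.
Substitute back: Q* = 2495 - 12(155) = 635.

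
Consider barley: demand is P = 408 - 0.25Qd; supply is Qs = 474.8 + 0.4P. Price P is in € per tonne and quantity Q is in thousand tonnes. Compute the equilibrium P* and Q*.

Rewriting in direct form: Qd = 1632 - 4P.
The market clears where 1632 - 4P = 474.8 + 0.4P. Rearranging, 4.4P = 1157.2, hence P* = 263.
From the demand curve, Q* = 1632 - 4(263) = 580.

P* = 263, Q* = 580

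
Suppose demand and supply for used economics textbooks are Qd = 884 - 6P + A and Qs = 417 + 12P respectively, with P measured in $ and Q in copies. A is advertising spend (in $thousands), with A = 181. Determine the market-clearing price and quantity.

P* = 36, Q* = 849

With A = 181, demand is Qd = 1065 - 6P.
At equilibrium Qd = Qs, so 1065 - 6P = 417 + 12P; collecting terms, 648 = 18P and P* = 36.
Substitute back: Q* = 1065 - 6(36) = 849.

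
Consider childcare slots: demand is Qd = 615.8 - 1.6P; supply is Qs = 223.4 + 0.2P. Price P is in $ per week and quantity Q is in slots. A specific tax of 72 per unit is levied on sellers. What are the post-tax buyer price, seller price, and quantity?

P_b = 226, P_s = 154, Q = 254.2

Sellers keep P_s = P_b - 72 per unit, so supply in terms of the buyer price is Qs = 209 + 0.2P_b.
Market clearing requires 615.8 - 1.6P_b = 209 + 0.2P_b; hence 406.8 = 1.8P_b and P_b = 226.
So P_s = 154 and the quantity traded is Q = 615.8 - 1.6(226) = 254.2.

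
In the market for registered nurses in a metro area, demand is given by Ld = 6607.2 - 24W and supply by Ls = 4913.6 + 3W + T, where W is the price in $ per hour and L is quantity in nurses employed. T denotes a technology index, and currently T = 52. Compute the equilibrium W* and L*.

With T = 52, supply is Ls = 4965.6 + 3W.
Set Ld = Ls: 6607.2 - 24W = 4965.6 + 3W, so 1641.6 = 27W and W* = 60.8.
Plugging W* into demand: L* = 6607.2 - 24(60.8) = 5148.

W* = 60.8, L* = 5148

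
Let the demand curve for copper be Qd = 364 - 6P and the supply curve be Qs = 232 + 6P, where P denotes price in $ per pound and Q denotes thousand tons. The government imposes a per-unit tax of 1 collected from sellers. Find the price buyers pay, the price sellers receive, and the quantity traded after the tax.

P_b = 11.5, P_s = 10.5, Q = 295

The tax drives a wedge P_b - P_s = 1. Substituting P_s = P_b - 1 into supply: Qs = 226 + 6P_b.
Market clearing requires 364 - 6P_b = 226 + 6P_b; hence 138 = 12P_b and P_b = 11.5.
So P_s = 10.5 and the quantity traded is Q = 364 - 6(11.5) = 295.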